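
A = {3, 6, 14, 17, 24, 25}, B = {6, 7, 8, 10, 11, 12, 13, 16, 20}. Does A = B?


Two sets are equal iff they have exactly the same elements.
A = {3, 6, 14, 17, 24, 25}
B = {6, 7, 8, 10, 11, 12, 13, 16, 20}
Differences: {3, 7, 8, 10, 11, 12, 13, 14, 16, 17, 20, 24, 25}
A ≠ B

No, A ≠ B


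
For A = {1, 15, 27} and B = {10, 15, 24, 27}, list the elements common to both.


A ∩ B = elements in both A and B
A = {1, 15, 27}
B = {10, 15, 24, 27}
A ∩ B = {15, 27}

A ∩ B = {15, 27}


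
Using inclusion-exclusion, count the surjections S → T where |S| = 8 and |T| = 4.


n = |S| = 8, k = |T| = 4. Surjections via inclusion-exclusion:
S(n,k) = Σ(-1)^i × C(k,i) × (k-i)^n, i=0 to k
i=0: (-1)^0×C(4,0)×4^8 = 65536
i=1: (-1)^1×C(4,1)×3^8 = -26244
i=2: (-1)^2×C(4,2)×2^8 = 1536
i=3: (-1)^3×C(4,3)×1^8 = -4
i=4: (-1)^4×C(4,4)×0^8 = 0
Total = 40824

Number of surjections = 40824


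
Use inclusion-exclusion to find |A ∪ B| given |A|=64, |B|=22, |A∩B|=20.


|A ∪ B| = |A| + |B| - |A ∩ B|
= 64 + 22 - 20
= 66

|A ∪ B| = 66


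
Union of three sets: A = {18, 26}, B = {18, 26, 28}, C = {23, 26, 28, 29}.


A ∪ B = {18, 26, 28}
(A ∪ B) ∪ C = {18, 23, 26, 28, 29}

A ∪ B ∪ C = {18, 23, 26, 28, 29}


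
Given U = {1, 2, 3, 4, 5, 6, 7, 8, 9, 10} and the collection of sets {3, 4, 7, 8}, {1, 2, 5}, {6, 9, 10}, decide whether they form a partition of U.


A partition requires: (1) non-empty parts, (2) pairwise disjoint, (3) union = U
Parts: {3, 4, 7, 8}, {1, 2, 5}, {6, 9, 10}
Union of parts: {1, 2, 3, 4, 5, 6, 7, 8, 9, 10}
U = {1, 2, 3, 4, 5, 6, 7, 8, 9, 10}
All non-empty? True
Pairwise disjoint? True
Covers U? True

Yes, valid partition


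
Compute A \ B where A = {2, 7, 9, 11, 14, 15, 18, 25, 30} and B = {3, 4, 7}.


A \ B = elements in A but not in B
A = {2, 7, 9, 11, 14, 15, 18, 25, 30}
B = {3, 4, 7}
Remove from A any elements in B
A \ B = {2, 9, 11, 14, 15, 18, 25, 30}

A \ B = {2, 9, 11, 14, 15, 18, 25, 30}


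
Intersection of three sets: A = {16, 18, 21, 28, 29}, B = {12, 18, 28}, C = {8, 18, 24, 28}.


A ∩ B = {18, 28}
(A ∩ B) ∩ C = {18, 28}

A ∩ B ∩ C = {18, 28}


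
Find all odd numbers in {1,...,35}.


Checking each candidate:
Condition: odd numbers in {1,...,35}
Result = {1, 3, 5, 7, 9, 11, 13, 15, 17, 19, 21, 23, 25, 27, 29, 31, 33, 35}

{1, 3, 5, 7, 9, 11, 13, 15, 17, 19, 21, 23, 25, 27, 29, 31, 33, 35}


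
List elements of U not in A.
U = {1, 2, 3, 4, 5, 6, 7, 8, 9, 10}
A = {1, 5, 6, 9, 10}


Aᶜ = U \ A = elements in U but not in A
U = {1, 2, 3, 4, 5, 6, 7, 8, 9, 10}
A = {1, 5, 6, 9, 10}
Aᶜ = {2, 3, 4, 7, 8}

Aᶜ = {2, 3, 4, 7, 8}


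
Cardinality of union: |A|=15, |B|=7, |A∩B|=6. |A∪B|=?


|A ∪ B| = |A| + |B| - |A ∩ B|
= 15 + 7 - 6
= 16

|A ∪ B| = 16


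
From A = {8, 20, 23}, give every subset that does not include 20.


A subset of A that omits 20 is a subset of A \ {20}, so there are 2^(n-1) = 2^2 = 4 of them.
Subsets excluding 20: ∅, {8}, {23}, {8, 23}

Subsets excluding 20 (4 total): ∅, {8}, {23}, {8, 23}


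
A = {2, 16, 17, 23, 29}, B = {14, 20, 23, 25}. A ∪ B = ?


A ∪ B = all elements in A or B (or both)
A = {2, 16, 17, 23, 29}
B = {14, 20, 23, 25}
A ∪ B = {2, 14, 16, 17, 20, 23, 25, 29}

A ∪ B = {2, 14, 16, 17, 20, 23, 25, 29}


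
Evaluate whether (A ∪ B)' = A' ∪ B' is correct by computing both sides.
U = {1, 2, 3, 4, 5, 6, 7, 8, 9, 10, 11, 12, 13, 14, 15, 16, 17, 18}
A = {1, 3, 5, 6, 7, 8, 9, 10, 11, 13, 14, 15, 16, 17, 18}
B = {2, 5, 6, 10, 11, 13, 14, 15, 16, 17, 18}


LHS: A ∪ B = {1, 2, 3, 5, 6, 7, 8, 9, 10, 11, 13, 14, 15, 16, 17, 18}
(A ∪ B)' = U \ (A ∪ B) = {4, 12}
A' = {2, 4, 12}, B' = {1, 3, 4, 7, 8, 9, 12}
Claimed RHS: A' ∪ B' = {1, 2, 3, 4, 7, 8, 9, 12}
Identity is INVALID: LHS = {4, 12} but the RHS claimed here equals {1, 2, 3, 4, 7, 8, 9, 12}. The correct form is (A ∪ B)' = A' ∩ B'.

Identity is invalid: (A ∪ B)' = {4, 12} but A' ∪ B' = {1, 2, 3, 4, 7, 8, 9, 12}. The correct De Morgan law is (A ∪ B)' = A' ∩ B'.


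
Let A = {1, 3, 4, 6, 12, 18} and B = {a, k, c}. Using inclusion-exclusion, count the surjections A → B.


n = |A| = 6, k = |B| = 3. Surjections via inclusion-exclusion:
S(n,k) = Σ(-1)^i × C(k,i) × (k-i)^n, i=0 to k
i=0: (-1)^0×C(3,0)×3^6 = 729
i=1: (-1)^1×C(3,1)×2^6 = -192
i=2: (-1)^2×C(3,2)×1^6 = 3
i=3: (-1)^3×C(3,3)×0^6 = 0
Total = 540

Number of surjections = 540


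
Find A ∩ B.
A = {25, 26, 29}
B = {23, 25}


A ∩ B = elements in both A and B
A = {25, 26, 29}
B = {23, 25}
A ∩ B = {25}

A ∩ B = {25}


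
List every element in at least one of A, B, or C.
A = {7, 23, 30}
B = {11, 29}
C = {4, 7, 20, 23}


A ∪ B = {7, 11, 23, 29, 30}
(A ∪ B) ∪ C = {4, 7, 11, 20, 23, 29, 30}

A ∪ B ∪ C = {4, 7, 11, 20, 23, 29, 30}


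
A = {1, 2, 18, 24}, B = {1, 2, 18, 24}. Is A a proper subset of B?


A ⊂ B requires: A ⊆ B AND A ≠ B.
A ⊆ B? Yes
A = B? Yes
A = B, so A is not a PROPER subset.

No, A is not a proper subset of B


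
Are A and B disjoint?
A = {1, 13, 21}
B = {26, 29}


Disjoint means A ∩ B = ∅.
A ∩ B = ∅
A ∩ B = ∅, so A and B are disjoint.

Yes, A and B are disjoint


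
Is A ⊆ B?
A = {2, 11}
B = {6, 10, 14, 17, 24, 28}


A ⊆ B means every element of A is in B.
Elements in A not in B: {2, 11}
So A ⊄ B.

No, A ⊄ B


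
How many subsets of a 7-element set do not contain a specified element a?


Subsets of A avoiding a are subsets of A \ {a}, which has 6 elements.
Count = 2^(n-1) = 2^6
= 64

Number of subsets avoiding a = 64


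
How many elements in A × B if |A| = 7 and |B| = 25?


|A × B| = |A| × |B|
= 7 × 25
= 175

|A × B| = 175


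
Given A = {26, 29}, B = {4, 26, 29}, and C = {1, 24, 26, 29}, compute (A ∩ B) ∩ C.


A ∩ B = {26, 29}
(A ∩ B) ∩ C = {26, 29}

A ∩ B ∩ C = {26, 29}


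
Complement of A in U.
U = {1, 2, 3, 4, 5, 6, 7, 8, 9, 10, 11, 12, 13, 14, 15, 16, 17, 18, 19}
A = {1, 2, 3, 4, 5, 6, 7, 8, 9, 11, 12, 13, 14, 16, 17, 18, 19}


Aᶜ = U \ A = elements in U but not in A
U = {1, 2, 3, 4, 5, 6, 7, 8, 9, 10, 11, 12, 13, 14, 15, 16, 17, 18, 19}
A = {1, 2, 3, 4, 5, 6, 7, 8, 9, 11, 12, 13, 14, 16, 17, 18, 19}
Aᶜ = {10, 15}

Aᶜ = {10, 15}


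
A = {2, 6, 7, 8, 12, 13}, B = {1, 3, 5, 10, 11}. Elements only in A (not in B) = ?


A = {2, 6, 7, 8, 12, 13}
B = {1, 3, 5, 10, 11}
Region: only in A (not in B)
Elements: {2, 6, 7, 8, 12, 13}

Elements only in A (not in B): {2, 6, 7, 8, 12, 13}


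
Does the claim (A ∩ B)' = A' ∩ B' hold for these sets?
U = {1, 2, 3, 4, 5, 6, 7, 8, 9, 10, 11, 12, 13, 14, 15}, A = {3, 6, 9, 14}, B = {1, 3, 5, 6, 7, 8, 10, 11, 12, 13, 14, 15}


LHS: A ∩ B = {3, 6, 14}
(A ∩ B)' = U \ (A ∩ B) = {1, 2, 4, 5, 7, 8, 9, 10, 11, 12, 13, 15}
A' = {1, 2, 4, 5, 7, 8, 10, 11, 12, 13, 15}, B' = {2, 4, 9}
Claimed RHS: A' ∩ B' = {2, 4}
Identity is INVALID: LHS = {1, 2, 4, 5, 7, 8, 9, 10, 11, 12, 13, 15} but the RHS claimed here equals {2, 4}. The correct form is (A ∩ B)' = A' ∪ B'.

Identity is invalid: (A ∩ B)' = {1, 2, 4, 5, 7, 8, 9, 10, 11, 12, 13, 15} but A' ∩ B' = {2, 4}. The correct De Morgan law is (A ∩ B)' = A' ∪ B'.


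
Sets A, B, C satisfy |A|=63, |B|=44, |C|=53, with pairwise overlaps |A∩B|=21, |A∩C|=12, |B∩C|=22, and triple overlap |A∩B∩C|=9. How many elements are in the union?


|A∪B∪C| = |A|+|B|+|C| - |A∩B|-|A∩C|-|B∩C| + |A∩B∩C|
= 63+44+53 - 21-12-22 + 9
= 160 - 55 + 9
= 114

|A ∪ B ∪ C| = 114


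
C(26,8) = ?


C(n,k) = n! / (k!(n-k)!)
C(26,8) = 26! / (8!18!)
= 1562275

C(26,8) = 1562275


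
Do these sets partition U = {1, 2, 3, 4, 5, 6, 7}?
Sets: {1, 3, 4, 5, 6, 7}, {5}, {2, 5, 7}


A partition requires: (1) non-empty parts, (2) pairwise disjoint, (3) union = U
Parts: {1, 3, 4, 5, 6, 7}, {5}, {2, 5, 7}
Union of parts: {1, 2, 3, 4, 5, 6, 7}
U = {1, 2, 3, 4, 5, 6, 7}
All non-empty? True
Pairwise disjoint? False
Covers U? True

No, not a valid partition


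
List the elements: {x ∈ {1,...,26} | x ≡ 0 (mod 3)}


Checking each candidate:
Condition: x in {1,...,26} with x ≡ 0 (mod 3)
Result = {3, 6, 9, 12, 15, 18, 21, 24}

{3, 6, 9, 12, 15, 18, 21, 24}


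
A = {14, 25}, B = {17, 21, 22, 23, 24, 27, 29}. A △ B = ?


A △ B = (A \ B) ∪ (B \ A) = elements in exactly one of A or B
A \ B = {14, 25}
B \ A = {17, 21, 22, 23, 24, 27, 29}
A △ B = {14, 17, 21, 22, 23, 24, 25, 27, 29}

A △ B = {14, 17, 21, 22, 23, 24, 25, 27, 29}


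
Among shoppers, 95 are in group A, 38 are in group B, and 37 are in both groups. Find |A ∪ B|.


|A ∪ B| = |A| + |B| - |A ∩ B|
= 95 + 38 - 37
= 96

|A ∪ B| = 96


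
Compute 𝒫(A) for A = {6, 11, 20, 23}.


|A| = 4, so |P(A)| = 2^4 = 16
Enumerate subsets by cardinality (0 to 4):
∅, {6}, {11}, {20}, {23}, {6, 11}, {6, 20}, {6, 23}, {11, 20}, {11, 23}, {20, 23}, {6, 11, 20}, {6, 11, 23}, {6, 20, 23}, {11, 20, 23}, {6, 11, 20, 23}

P(A) has 16 subsets: ∅, {6}, {11}, {20}, {23}, {6, 11}, {6, 20}, {6, 23}, {11, 20}, {11, 23}, {20, 23}, {6, 11, 20}, {6, 11, 23}, {6, 20, 23}, {11, 20, 23}, {6, 11, 20, 23}


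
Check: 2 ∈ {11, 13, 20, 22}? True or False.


A = {11, 13, 20, 22}
Checking if 2 is in A
2 is not in A → False

2 ∉ A


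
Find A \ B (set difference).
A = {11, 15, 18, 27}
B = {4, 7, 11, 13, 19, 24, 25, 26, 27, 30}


A \ B = elements in A but not in B
A = {11, 15, 18, 27}
B = {4, 7, 11, 13, 19, 24, 25, 26, 27, 30}
Remove from A any elements in B
A \ B = {15, 18}

A \ B = {15, 18}


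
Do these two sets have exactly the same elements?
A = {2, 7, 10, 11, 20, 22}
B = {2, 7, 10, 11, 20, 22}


Two sets are equal iff they have exactly the same elements.
A = {2, 7, 10, 11, 20, 22}
B = {2, 7, 10, 11, 20, 22}
Same elements → A = B

Yes, A = B


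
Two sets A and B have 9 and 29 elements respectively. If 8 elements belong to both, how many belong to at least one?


|A ∪ B| = |A| + |B| - |A ∩ B|
= 9 + 29 - 8
= 30

|A ∪ B| = 30


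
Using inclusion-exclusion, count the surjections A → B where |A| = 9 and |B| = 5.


n = |A| = 9, k = |B| = 5. Surjections via inclusion-exclusion:
S(n,k) = Σ(-1)^i × C(k,i) × (k-i)^n, i=0 to k
i=0: (-1)^0×C(5,0)×5^9 = 1953125
i=1: (-1)^1×C(5,1)×4^9 = -1310720
i=2: (-1)^2×C(5,2)×3^9 = 196830
i=3: (-1)^3×C(5,3)×2^9 = -5120
i=4: (-1)^4×C(5,4)×1^9 = 5
i=5: (-1)^5×C(5,5)×0^9 = 0
Total = 834120

Number of surjections = 834120


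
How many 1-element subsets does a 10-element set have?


C(n,k) = n! / (k!(n-k)!)
C(10,1) = 10! / (1!9!)
= 10

C(10,1) = 10


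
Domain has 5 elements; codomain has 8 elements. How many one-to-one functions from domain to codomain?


An injection sends each of |A| = 5 inputs to a distinct output in B.
# injections = |B|·(|B|-1)·…·(|B|-|A|+1) = 8! / (8 - 5)!
= 8 × 7 × 6 × 5 × 4
= 6720

Number of injections = 6720


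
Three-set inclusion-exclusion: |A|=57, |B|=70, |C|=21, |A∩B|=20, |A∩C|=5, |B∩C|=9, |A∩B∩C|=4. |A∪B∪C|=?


|A∪B∪C| = |A|+|B|+|C| - |A∩B|-|A∩C|-|B∩C| + |A∩B∩C|
= 57+70+21 - 20-5-9 + 4
= 148 - 34 + 4
= 118

|A ∪ B ∪ C| = 118


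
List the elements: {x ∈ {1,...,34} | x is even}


Checking each candidate:
Condition: even numbers in {1,...,34}
Result = {2, 4, 6, 8, 10, 12, 14, 16, 18, 20, 22, 24, 26, 28, 30, 32, 34}

{2, 4, 6, 8, 10, 12, 14, 16, 18, 20, 22, 24, 26, 28, 30, 32, 34}


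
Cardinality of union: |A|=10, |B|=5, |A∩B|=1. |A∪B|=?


|A ∪ B| = |A| + |B| - |A ∩ B|
= 10 + 5 - 1
= 14

|A ∪ B| = 14


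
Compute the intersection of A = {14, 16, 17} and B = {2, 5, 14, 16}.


A ∩ B = elements in both A and B
A = {14, 16, 17}
B = {2, 5, 14, 16}
A ∩ B = {14, 16}

A ∩ B = {14, 16}


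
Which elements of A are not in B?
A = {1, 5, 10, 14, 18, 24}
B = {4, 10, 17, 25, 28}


A \ B = elements in A but not in B
A = {1, 5, 10, 14, 18, 24}
B = {4, 10, 17, 25, 28}
Remove from A any elements in B
A \ B = {1, 5, 14, 18, 24}

A \ B = {1, 5, 14, 18, 24}


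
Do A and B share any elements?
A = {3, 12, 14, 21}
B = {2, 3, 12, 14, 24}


Disjoint means A ∩ B = ∅.
A ∩ B = {3, 12, 14}
A ∩ B ≠ ∅, so A and B are NOT disjoint.

Yes — A and B share the element(s) of A ∩ B = {3, 12, 14}, so they are not disjoint


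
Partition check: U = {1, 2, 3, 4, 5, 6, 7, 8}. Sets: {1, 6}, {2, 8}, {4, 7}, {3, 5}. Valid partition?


A partition requires: (1) non-empty parts, (2) pairwise disjoint, (3) union = U
Parts: {1, 6}, {2, 8}, {4, 7}, {3, 5}
Union of parts: {1, 2, 3, 4, 5, 6, 7, 8}
U = {1, 2, 3, 4, 5, 6, 7, 8}
All non-empty? True
Pairwise disjoint? True
Covers U? True

Yes, valid partition


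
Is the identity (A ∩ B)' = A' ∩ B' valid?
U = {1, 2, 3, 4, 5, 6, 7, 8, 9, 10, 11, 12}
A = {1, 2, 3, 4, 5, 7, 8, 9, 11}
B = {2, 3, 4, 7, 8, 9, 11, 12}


LHS: A ∩ B = {2, 3, 4, 7, 8, 9, 11}
(A ∩ B)' = U \ (A ∩ B) = {1, 5, 6, 10, 12}
A' = {6, 10, 12}, B' = {1, 5, 6, 10}
Claimed RHS: A' ∩ B' = {6, 10}
Identity is INVALID: LHS = {1, 5, 6, 10, 12} but the RHS claimed here equals {6, 10}. The correct form is (A ∩ B)' = A' ∪ B'.

Identity is invalid: (A ∩ B)' = {1, 5, 6, 10, 12} but A' ∩ B' = {6, 10}. The correct De Morgan law is (A ∩ B)' = A' ∪ B'.


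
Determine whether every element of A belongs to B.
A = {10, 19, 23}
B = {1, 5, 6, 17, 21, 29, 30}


A ⊆ B means every element of A is in B.
Elements in A not in B: {10, 19, 23}
So A ⊄ B.

No, A ⊄ B


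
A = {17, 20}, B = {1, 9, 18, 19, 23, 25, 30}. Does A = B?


Two sets are equal iff they have exactly the same elements.
A = {17, 20}
B = {1, 9, 18, 19, 23, 25, 30}
Differences: {1, 9, 17, 18, 19, 20, 23, 25, 30}
A ≠ B

No, A ≠ B


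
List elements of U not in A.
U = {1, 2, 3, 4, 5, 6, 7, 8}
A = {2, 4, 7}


Aᶜ = U \ A = elements in U but not in A
U = {1, 2, 3, 4, 5, 6, 7, 8}
A = {2, 4, 7}
Aᶜ = {1, 3, 5, 6, 8}

Aᶜ = {1, 3, 5, 6, 8}


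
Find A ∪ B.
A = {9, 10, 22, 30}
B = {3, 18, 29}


A ∪ B = all elements in A or B (or both)
A = {9, 10, 22, 30}
B = {3, 18, 29}
A ∪ B = {3, 9, 10, 18, 22, 29, 30}

A ∪ B = {3, 9, 10, 18, 22, 29, 30}


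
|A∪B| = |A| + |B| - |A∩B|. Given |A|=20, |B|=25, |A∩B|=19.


|A ∪ B| = |A| + |B| - |A ∩ B|
= 20 + 25 - 19
= 26

|A ∪ B| = 26


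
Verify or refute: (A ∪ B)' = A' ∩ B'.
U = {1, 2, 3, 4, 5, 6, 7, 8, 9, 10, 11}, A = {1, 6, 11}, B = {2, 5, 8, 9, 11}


LHS: A ∪ B = {1, 2, 5, 6, 8, 9, 11}
(A ∪ B)' = U \ (A ∪ B) = {3, 4, 7, 10}
A' = {2, 3, 4, 5, 7, 8, 9, 10}, B' = {1, 3, 4, 6, 7, 10}
Claimed RHS: A' ∩ B' = {3, 4, 7, 10}
Identity is VALID: LHS = RHS = {3, 4, 7, 10} ✓

Identity is valid. (A ∪ B)' = A' ∩ B' = {3, 4, 7, 10}


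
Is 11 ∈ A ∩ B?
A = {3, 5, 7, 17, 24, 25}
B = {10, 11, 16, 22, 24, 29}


A = {3, 5, 7, 17, 24, 25}, B = {10, 11, 16, 22, 24, 29}
A ∩ B = elements in both A and B
A ∩ B = {24}
Checking if 11 ∈ A ∩ B
11 is not in A ∩ B → False

11 ∉ A ∩ B


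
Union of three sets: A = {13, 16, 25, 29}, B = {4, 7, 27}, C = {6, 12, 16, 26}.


A ∪ B = {4, 7, 13, 16, 25, 27, 29}
(A ∪ B) ∪ C = {4, 6, 7, 12, 13, 16, 25, 26, 27, 29}

A ∪ B ∪ C = {4, 6, 7, 12, 13, 16, 25, 26, 27, 29}


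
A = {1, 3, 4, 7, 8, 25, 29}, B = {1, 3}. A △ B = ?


A △ B = (A \ B) ∪ (B \ A) = elements in exactly one of A or B
A \ B = {4, 7, 8, 25, 29}
B \ A = ∅
A △ B = {4, 7, 8, 25, 29}

A △ B = {4, 7, 8, 25, 29}


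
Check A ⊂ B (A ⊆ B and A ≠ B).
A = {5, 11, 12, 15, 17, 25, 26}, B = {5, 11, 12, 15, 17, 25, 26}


A ⊂ B requires: A ⊆ B AND A ≠ B.
A ⊆ B? Yes
A = B? Yes
A = B, so A is not a PROPER subset.

No, A is not a proper subset of B


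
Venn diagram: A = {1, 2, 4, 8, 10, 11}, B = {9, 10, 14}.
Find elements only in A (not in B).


A = {1, 2, 4, 8, 10, 11}
B = {9, 10, 14}
Region: only in A (not in B)
Elements: {1, 2, 4, 8, 11}

Elements only in A (not in B): {1, 2, 4, 8, 11}


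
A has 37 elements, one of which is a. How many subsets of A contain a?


Subsets of A containing a correspond to subsets of A \ {a}, which has 36 elements.
Count = 2^(n-1) = 2^36
= 68719476736

Number of subsets containing a = 68719476736


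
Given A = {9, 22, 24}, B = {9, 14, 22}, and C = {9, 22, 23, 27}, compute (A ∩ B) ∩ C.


A ∩ B = {9, 22}
(A ∩ B) ∩ C = {9, 22}

A ∩ B ∩ C = {9, 22}


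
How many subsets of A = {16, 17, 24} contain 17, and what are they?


A subset of A contains 17 iff the remaining 2 elements form any subset of A \ {17}.
Count: 2^(n-1) = 2^2 = 4
Subsets containing 17: {17}, {16, 17}, {17, 24}, {16, 17, 24}

Subsets containing 17 (4 total): {17}, {16, 17}, {17, 24}, {16, 17, 24}


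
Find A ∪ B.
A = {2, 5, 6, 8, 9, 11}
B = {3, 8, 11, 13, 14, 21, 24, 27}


A ∪ B = all elements in A or B (or both)
A = {2, 5, 6, 8, 9, 11}
B = {3, 8, 11, 13, 14, 21, 24, 27}
A ∪ B = {2, 3, 5, 6, 8, 9, 11, 13, 14, 21, 24, 27}

A ∪ B = {2, 3, 5, 6, 8, 9, 11, 13, 14, 21, 24, 27}


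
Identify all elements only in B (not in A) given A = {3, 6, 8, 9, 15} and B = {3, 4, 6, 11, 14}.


A = {3, 6, 8, 9, 15}
B = {3, 4, 6, 11, 14}
Region: only in B (not in A)
Elements: {4, 11, 14}

Elements only in B (not in A): {4, 11, 14}


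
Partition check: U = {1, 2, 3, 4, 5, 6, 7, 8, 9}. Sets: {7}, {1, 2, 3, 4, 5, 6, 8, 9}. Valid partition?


A partition requires: (1) non-empty parts, (2) pairwise disjoint, (3) union = U
Parts: {7}, {1, 2, 3, 4, 5, 6, 8, 9}
Union of parts: {1, 2, 3, 4, 5, 6, 7, 8, 9}
U = {1, 2, 3, 4, 5, 6, 7, 8, 9}
All non-empty? True
Pairwise disjoint? True
Covers U? True

Yes, valid partition


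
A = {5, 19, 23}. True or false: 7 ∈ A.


A = {5, 19, 23}
Checking if 7 is in A
7 is not in A → False

7 ∉ A


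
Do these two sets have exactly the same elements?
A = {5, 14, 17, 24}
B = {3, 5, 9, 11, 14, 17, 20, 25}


Two sets are equal iff they have exactly the same elements.
A = {5, 14, 17, 24}
B = {3, 5, 9, 11, 14, 17, 20, 25}
Differences: {3, 9, 11, 20, 24, 25}
A ≠ B

No, A ≠ B


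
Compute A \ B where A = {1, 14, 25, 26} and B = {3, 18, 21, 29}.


A \ B = elements in A but not in B
A = {1, 14, 25, 26}
B = {3, 18, 21, 29}
Remove from A any elements in B
A \ B = {1, 14, 25, 26}

A \ B = {1, 14, 25, 26}


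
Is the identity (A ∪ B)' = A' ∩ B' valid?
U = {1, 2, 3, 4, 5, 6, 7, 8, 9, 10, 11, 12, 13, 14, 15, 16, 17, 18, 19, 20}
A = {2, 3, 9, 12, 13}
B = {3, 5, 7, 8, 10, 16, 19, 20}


LHS: A ∪ B = {2, 3, 5, 7, 8, 9, 10, 12, 13, 16, 19, 20}
(A ∪ B)' = U \ (A ∪ B) = {1, 4, 6, 11, 14, 15, 17, 18}
A' = {1, 4, 5, 6, 7, 8, 10, 11, 14, 15, 16, 17, 18, 19, 20}, B' = {1, 2, 4, 6, 9, 11, 12, 13, 14, 15, 17, 18}
Claimed RHS: A' ∩ B' = {1, 4, 6, 11, 14, 15, 17, 18}
Identity is VALID: LHS = RHS = {1, 4, 6, 11, 14, 15, 17, 18} ✓

Identity is valid. (A ∪ B)' = A' ∩ B' = {1, 4, 6, 11, 14, 15, 17, 18}


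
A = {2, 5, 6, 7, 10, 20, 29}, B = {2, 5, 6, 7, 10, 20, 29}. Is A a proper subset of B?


A ⊂ B requires: A ⊆ B AND A ≠ B.
A ⊆ B? Yes
A = B? Yes
A = B, so A is not a PROPER subset.

No, A is not a proper subset of B


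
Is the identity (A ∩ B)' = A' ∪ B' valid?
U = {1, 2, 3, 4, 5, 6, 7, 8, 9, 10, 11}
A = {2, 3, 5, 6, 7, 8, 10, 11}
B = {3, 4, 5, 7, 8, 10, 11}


LHS: A ∩ B = {3, 5, 7, 8, 10, 11}
(A ∩ B)' = U \ (A ∩ B) = {1, 2, 4, 6, 9}
A' = {1, 4, 9}, B' = {1, 2, 6, 9}
Claimed RHS: A' ∪ B' = {1, 2, 4, 6, 9}
Identity is VALID: LHS = RHS = {1, 2, 4, 6, 9} ✓

Identity is valid. (A ∩ B)' = A' ∪ B' = {1, 2, 4, 6, 9}


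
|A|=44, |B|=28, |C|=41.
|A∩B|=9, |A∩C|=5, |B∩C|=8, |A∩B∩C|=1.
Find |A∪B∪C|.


|A∪B∪C| = |A|+|B|+|C| - |A∩B|-|A∩C|-|B∩C| + |A∩B∩C|
= 44+28+41 - 9-5-8 + 1
= 113 - 22 + 1
= 92

|A ∪ B ∪ C| = 92


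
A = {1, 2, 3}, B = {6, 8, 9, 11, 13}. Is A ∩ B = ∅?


Disjoint means A ∩ B = ∅.
A ∩ B = ∅
A ∩ B = ∅, so A and B are disjoint.

Yes, A and B are disjoint


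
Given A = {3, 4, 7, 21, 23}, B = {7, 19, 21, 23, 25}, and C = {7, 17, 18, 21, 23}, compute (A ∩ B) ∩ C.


A ∩ B = {7, 21, 23}
(A ∩ B) ∩ C = {7, 21, 23}

A ∩ B ∩ C = {7, 21, 23}


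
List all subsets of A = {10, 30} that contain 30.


A subset of A contains 30 iff the remaining 1 elements form any subset of A \ {30}.
Count: 2^(n-1) = 2^1 = 2
Subsets containing 30: {30}, {10, 30}

Subsets containing 30 (2 total): {30}, {10, 30}


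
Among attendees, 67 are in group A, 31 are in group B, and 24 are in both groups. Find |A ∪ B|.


|A ∪ B| = |A| + |B| - |A ∩ B|
= 67 + 31 - 24
= 74

|A ∪ B| = 74


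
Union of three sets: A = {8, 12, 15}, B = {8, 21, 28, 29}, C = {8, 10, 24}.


A ∪ B = {8, 12, 15, 21, 28, 29}
(A ∪ B) ∪ C = {8, 10, 12, 15, 21, 24, 28, 29}

A ∪ B ∪ C = {8, 10, 12, 15, 21, 24, 28, 29}


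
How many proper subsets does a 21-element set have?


Total subsets = 2^n = 2^21 = 2097152
Proper subsets exclude the set itself: 2^n - 1
= 2097152 - 1
= 2097151

Number of proper subsets = 2097151


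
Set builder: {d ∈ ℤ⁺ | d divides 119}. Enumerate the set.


Checking each candidate:
Condition: positive divisors of 119
Result = {1, 7, 17, 119}

{1, 7, 17, 119}


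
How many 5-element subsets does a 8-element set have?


C(n,k) = n! / (k!(n-k)!)
C(8,5) = 8! / (5!3!)
= 56

C(8,5) = 56


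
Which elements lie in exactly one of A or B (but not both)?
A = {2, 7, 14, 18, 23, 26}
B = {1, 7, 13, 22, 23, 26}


A △ B = (A \ B) ∪ (B \ A) = elements in exactly one of A or B
A \ B = {2, 14, 18}
B \ A = {1, 13, 22}
A △ B = {1, 2, 13, 14, 18, 22}

A △ B = {1, 2, 13, 14, 18, 22}


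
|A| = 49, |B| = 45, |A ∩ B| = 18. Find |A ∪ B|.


|A ∪ B| = |A| + |B| - |A ∩ B|
= 49 + 45 - 18
= 76

|A ∪ B| = 76


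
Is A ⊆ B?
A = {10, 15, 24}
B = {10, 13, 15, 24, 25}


A ⊆ B means every element of A is in B.
All elements of A are in B.
So A ⊆ B.

Yes, A ⊆ B


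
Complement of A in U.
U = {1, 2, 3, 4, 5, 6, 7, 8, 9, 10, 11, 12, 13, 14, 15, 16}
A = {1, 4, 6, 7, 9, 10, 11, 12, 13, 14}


Aᶜ = U \ A = elements in U but not in A
U = {1, 2, 3, 4, 5, 6, 7, 8, 9, 10, 11, 12, 13, 14, 15, 16}
A = {1, 4, 6, 7, 9, 10, 11, 12, 13, 14}
Aᶜ = {2, 3, 5, 8, 15, 16}

Aᶜ = {2, 3, 5, 8, 15, 16}


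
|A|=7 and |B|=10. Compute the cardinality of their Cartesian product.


|A × B| = |A| × |B|
= 7 × 10
= 70

|A × B| = 70


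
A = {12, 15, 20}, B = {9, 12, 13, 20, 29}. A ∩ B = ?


A ∩ B = elements in both A and B
A = {12, 15, 20}
B = {9, 12, 13, 20, 29}
A ∩ B = {12, 20}

A ∩ B = {12, 20}


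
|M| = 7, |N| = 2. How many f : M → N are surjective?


n = |M| = 7, k = |N| = 2. Surjections via inclusion-exclusion:
S(n,k) = Σ(-1)^i × C(k,i) × (k-i)^n, i=0 to k
i=0: (-1)^0×C(2,0)×2^7 = 128
i=1: (-1)^1×C(2,1)×1^7 = -2
i=2: (-1)^2×C(2,2)×0^7 = 0
Total = 126

Number of surjections = 126


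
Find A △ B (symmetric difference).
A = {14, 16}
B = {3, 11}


A △ B = (A \ B) ∪ (B \ A) = elements in exactly one of A or B
A \ B = {14, 16}
B \ A = {3, 11}
A △ B = {3, 11, 14, 16}

A △ B = {3, 11, 14, 16}


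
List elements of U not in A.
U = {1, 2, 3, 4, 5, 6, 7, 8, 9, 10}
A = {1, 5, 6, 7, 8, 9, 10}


Aᶜ = U \ A = elements in U but not in A
U = {1, 2, 3, 4, 5, 6, 7, 8, 9, 10}
A = {1, 5, 6, 7, 8, 9, 10}
Aᶜ = {2, 3, 4}

Aᶜ = {2, 3, 4}


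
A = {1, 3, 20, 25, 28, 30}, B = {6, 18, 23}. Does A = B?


Two sets are equal iff they have exactly the same elements.
A = {1, 3, 20, 25, 28, 30}
B = {6, 18, 23}
Differences: {1, 3, 6, 18, 20, 23, 25, 28, 30}
A ≠ B

No, A ≠ B


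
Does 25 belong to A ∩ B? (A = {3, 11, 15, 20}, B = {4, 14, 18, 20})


A = {3, 11, 15, 20}, B = {4, 14, 18, 20}
A ∩ B = elements in both A and B
A ∩ B = {20}
Checking if 25 ∈ A ∩ B
25 is not in A ∩ B → False

25 ∉ A ∩ B


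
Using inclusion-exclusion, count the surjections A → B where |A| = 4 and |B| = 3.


n = |A| = 4, k = |B| = 3. Surjections via inclusion-exclusion:
S(n,k) = Σ(-1)^i × C(k,i) × (k-i)^n, i=0 to k
i=0: (-1)^0×C(3,0)×3^4 = 81
i=1: (-1)^1×C(3,1)×2^4 = -48
i=2: (-1)^2×C(3,2)×1^4 = 3
i=3: (-1)^3×C(3,3)×0^4 = 0
Total = 36

Number of surjections = 36


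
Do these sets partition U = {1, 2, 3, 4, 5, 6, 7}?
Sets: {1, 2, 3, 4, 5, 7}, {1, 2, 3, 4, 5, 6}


A partition requires: (1) non-empty parts, (2) pairwise disjoint, (3) union = U
Parts: {1, 2, 3, 4, 5, 7}, {1, 2, 3, 4, 5, 6}
Union of parts: {1, 2, 3, 4, 5, 6, 7}
U = {1, 2, 3, 4, 5, 6, 7}
All non-empty? True
Pairwise disjoint? False
Covers U? True

No, not a valid partition


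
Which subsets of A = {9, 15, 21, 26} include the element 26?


A subset of A contains 26 iff the remaining 3 elements form any subset of A \ {26}.
Count: 2^(n-1) = 2^3 = 8
Subsets containing 26: {26}, {9, 26}, {15, 26}, {21, 26}, {9, 15, 26}, {9, 21, 26}, {15, 21, 26}, {9, 15, 21, 26}

Subsets containing 26 (8 total): {26}, {9, 26}, {15, 26}, {21, 26}, {9, 15, 26}, {9, 21, 26}, {15, 21, 26}, {9, 15, 21, 26}


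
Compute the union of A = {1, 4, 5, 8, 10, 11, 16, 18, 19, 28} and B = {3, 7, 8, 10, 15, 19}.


A ∪ B = all elements in A or B (or both)
A = {1, 4, 5, 8, 10, 11, 16, 18, 19, 28}
B = {3, 7, 8, 10, 15, 19}
A ∪ B = {1, 3, 4, 5, 7, 8, 10, 11, 15, 16, 18, 19, 28}

A ∪ B = {1, 3, 4, 5, 7, 8, 10, 11, 15, 16, 18, 19, 28}


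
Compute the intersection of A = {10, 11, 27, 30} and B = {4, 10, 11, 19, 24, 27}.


A ∩ B = elements in both A and B
A = {10, 11, 27, 30}
B = {4, 10, 11, 19, 24, 27}
A ∩ B = {10, 11, 27}

A ∩ B = {10, 11, 27}


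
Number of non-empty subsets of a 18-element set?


Total subsets = 2^n = 2^18 = 262144
Non-empty subsets exclude the empty set: 2^n - 1
= 262144 - 1
= 262143

Number of non-empty subsets = 262143


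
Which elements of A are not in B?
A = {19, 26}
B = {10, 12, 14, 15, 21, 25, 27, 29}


A \ B = elements in A but not in B
A = {19, 26}
B = {10, 12, 14, 15, 21, 25, 27, 29}
Remove from A any elements in B
A \ B = {19, 26}

A \ B = {19, 26}


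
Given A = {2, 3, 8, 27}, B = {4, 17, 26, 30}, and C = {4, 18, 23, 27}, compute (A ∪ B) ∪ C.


A ∪ B = {2, 3, 4, 8, 17, 26, 27, 30}
(A ∪ B) ∪ C = {2, 3, 4, 8, 17, 18, 23, 26, 27, 30}

A ∪ B ∪ C = {2, 3, 4, 8, 17, 18, 23, 26, 27, 30}


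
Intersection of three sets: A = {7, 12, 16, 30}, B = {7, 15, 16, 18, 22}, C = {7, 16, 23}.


A ∩ B = {7, 16}
(A ∩ B) ∩ C = {7, 16}

A ∩ B ∩ C = {7, 16}


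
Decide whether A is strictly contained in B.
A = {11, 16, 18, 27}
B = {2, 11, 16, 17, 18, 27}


A ⊂ B requires: A ⊆ B AND A ≠ B.
A ⊆ B? Yes
A = B? No
A ⊂ B: Yes (A is a proper subset of B)

Yes, A ⊂ B


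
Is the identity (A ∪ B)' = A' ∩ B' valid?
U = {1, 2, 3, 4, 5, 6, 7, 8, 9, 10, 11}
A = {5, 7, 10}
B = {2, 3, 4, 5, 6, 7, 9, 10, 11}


LHS: A ∪ B = {2, 3, 4, 5, 6, 7, 9, 10, 11}
(A ∪ B)' = U \ (A ∪ B) = {1, 8}
A' = {1, 2, 3, 4, 6, 8, 9, 11}, B' = {1, 8}
Claimed RHS: A' ∩ B' = {1, 8}
Identity is VALID: LHS = RHS = {1, 8} ✓

Identity is valid. (A ∪ B)' = A' ∩ B' = {1, 8}


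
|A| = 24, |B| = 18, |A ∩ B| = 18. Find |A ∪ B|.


|A ∪ B| = |A| + |B| - |A ∩ B|
= 24 + 18 - 18
= 24

|A ∪ B| = 24


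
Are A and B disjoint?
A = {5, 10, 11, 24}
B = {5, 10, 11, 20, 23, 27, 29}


Disjoint means A ∩ B = ∅.
A ∩ B = {5, 10, 11}
A ∩ B ≠ ∅, so A and B are NOT disjoint.

No, A and B are not disjoint (A ∩ B = {5, 10, 11})


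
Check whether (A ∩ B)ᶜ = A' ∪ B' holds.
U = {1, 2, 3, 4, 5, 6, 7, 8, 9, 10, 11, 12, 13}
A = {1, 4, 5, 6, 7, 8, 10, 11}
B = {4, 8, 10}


LHS: A ∩ B = {4, 8, 10}
(A ∩ B)' = U \ (A ∩ B) = {1, 2, 3, 5, 6, 7, 9, 11, 12, 13}
A' = {2, 3, 9, 12, 13}, B' = {1, 2, 3, 5, 6, 7, 9, 11, 12, 13}
Claimed RHS: A' ∪ B' = {1, 2, 3, 5, 6, 7, 9, 11, 12, 13}
Identity is VALID: LHS = RHS = {1, 2, 3, 5, 6, 7, 9, 11, 12, 13} ✓

Identity is valid. (A ∩ B)' = A' ∪ B' = {1, 2, 3, 5, 6, 7, 9, 11, 12, 13}


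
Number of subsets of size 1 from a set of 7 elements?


C(n,k) = n! / (k!(n-k)!)
C(7,1) = 7! / (1!6!)
= 7

C(7,1) = 7


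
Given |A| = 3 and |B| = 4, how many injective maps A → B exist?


An injection sends each of |A| = 3 inputs to a distinct output in B.
# injections = |B|·(|B|-1)·…·(|B|-|A|+1) = 4! / (4 - 3)!
= 4 × 3 × 2
= 24

Number of injections = 24


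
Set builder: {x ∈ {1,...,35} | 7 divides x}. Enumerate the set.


Checking each candidate:
Condition: multiples of 7 in {1,...,35}
Result = {7, 14, 21, 28, 35}

{7, 14, 21, 28, 35}


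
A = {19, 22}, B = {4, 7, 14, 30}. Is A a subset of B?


A ⊆ B means every element of A is in B.
Elements in A not in B: {19, 22}
So A ⊄ B.

No, A ⊄ B


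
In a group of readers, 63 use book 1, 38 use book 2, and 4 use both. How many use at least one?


|A ∪ B| = |A| + |B| - |A ∩ B|
= 63 + 38 - 4
= 97

|A ∪ B| = 97


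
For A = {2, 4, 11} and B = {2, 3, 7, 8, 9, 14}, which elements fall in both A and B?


A = {2, 4, 11}
B = {2, 3, 7, 8, 9, 14}
Region: in both A and B
Elements: {2}

Elements in both A and B: {2}


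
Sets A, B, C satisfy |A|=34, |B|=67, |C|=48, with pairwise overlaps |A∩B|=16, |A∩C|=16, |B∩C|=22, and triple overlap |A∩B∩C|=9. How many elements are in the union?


|A∪B∪C| = |A|+|B|+|C| - |A∩B|-|A∩C|-|B∩C| + |A∩B∩C|
= 34+67+48 - 16-16-22 + 9
= 149 - 54 + 9
= 104

|A ∪ B ∪ C| = 104


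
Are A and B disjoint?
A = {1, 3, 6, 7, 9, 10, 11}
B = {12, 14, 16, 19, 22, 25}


Disjoint means A ∩ B = ∅.
A ∩ B = ∅
A ∩ B = ∅, so A and B are disjoint.

Yes, A and B are disjoint


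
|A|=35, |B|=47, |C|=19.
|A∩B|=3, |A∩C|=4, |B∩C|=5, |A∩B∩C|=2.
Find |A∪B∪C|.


|A∪B∪C| = |A|+|B|+|C| - |A∩B|-|A∩C|-|B∩C| + |A∩B∩C|
= 35+47+19 - 3-4-5 + 2
= 101 - 12 + 2
= 91

|A ∪ B ∪ C| = 91


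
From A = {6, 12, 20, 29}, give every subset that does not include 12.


A subset of A that omits 12 is a subset of A \ {12}, so there are 2^(n-1) = 2^3 = 8 of them.
Subsets excluding 12: ∅, {6}, {20}, {29}, {6, 20}, {6, 29}, {20, 29}, {6, 20, 29}

Subsets excluding 12 (8 total): ∅, {6}, {20}, {29}, {6, 20}, {6, 29}, {20, 29}, {6, 20, 29}


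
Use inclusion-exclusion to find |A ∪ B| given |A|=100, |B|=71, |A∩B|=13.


|A ∪ B| = |A| + |B| - |A ∩ B|
= 100 + 71 - 13
= 158

|A ∪ B| = 158


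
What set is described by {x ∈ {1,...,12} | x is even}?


Checking each candidate:
Condition: even numbers in {1,...,12}
Result = {2, 4, 6, 8, 10, 12}

{2, 4, 6, 8, 10, 12}


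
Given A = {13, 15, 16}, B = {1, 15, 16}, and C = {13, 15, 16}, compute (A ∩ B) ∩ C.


A ∩ B = {15, 16}
(A ∩ B) ∩ C = {15, 16}

A ∩ B ∩ C = {15, 16}


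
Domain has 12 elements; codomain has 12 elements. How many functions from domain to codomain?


Each of |A| = 12 inputs maps to any of |B| = 12 outputs.
# functions = |B|^|A| = 12^12
= 8916100448256

Number of functions = 8916100448256


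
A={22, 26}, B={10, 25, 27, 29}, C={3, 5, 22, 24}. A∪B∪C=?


A ∪ B = {10, 22, 25, 26, 27, 29}
(A ∪ B) ∪ C = {3, 5, 10, 22, 24, 25, 26, 27, 29}

A ∪ B ∪ C = {3, 5, 10, 22, 24, 25, 26, 27, 29}


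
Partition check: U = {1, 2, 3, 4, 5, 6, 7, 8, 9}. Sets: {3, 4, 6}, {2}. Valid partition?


A partition requires: (1) non-empty parts, (2) pairwise disjoint, (3) union = U
Parts: {3, 4, 6}, {2}
Union of parts: {2, 3, 4, 6}
U = {1, 2, 3, 4, 5, 6, 7, 8, 9}
All non-empty? True
Pairwise disjoint? True
Covers U? False

No, not a valid partition


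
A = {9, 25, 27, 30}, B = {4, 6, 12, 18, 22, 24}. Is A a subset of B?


A ⊆ B means every element of A is in B.
Elements in A not in B: {9, 25, 27, 30}
So A ⊄ B.

No, A ⊄ B


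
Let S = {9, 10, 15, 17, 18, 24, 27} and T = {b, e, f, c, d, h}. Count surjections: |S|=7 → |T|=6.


n = |S| = 7, k = |T| = 6. Surjections via inclusion-exclusion:
S(n,k) = Σ(-1)^i × C(k,i) × (k-i)^n, i=0 to k
i=0: (-1)^0×C(6,0)×6^7 = 279936
i=1: (-1)^1×C(6,1)×5^7 = -468750
i=2: (-1)^2×C(6,2)×4^7 = 245760
i=3: (-1)^3×C(6,3)×3^7 = -43740
i=4: (-1)^4×C(6,4)×2^7 = 1920
i=5: (-1)^5×C(6,5)×1^7 = -6
i=6: (-1)^6×C(6,6)×0^7 = 0
Total = 15120

Number of surjections = 15120


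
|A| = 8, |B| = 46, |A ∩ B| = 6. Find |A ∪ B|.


|A ∪ B| = |A| + |B| - |A ∩ B|
= 8 + 46 - 6
= 48

|A ∪ B| = 48


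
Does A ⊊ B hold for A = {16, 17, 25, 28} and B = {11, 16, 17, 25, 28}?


A ⊂ B requires: A ⊆ B AND A ≠ B.
A ⊆ B? Yes
A = B? No
A ⊂ B: Yes (A is a proper subset of B)

Yes, A ⊂ B


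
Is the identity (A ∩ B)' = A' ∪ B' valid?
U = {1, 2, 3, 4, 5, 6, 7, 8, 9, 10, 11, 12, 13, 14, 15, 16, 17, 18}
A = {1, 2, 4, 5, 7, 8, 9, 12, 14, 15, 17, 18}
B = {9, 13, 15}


LHS: A ∩ B = {9, 15}
(A ∩ B)' = U \ (A ∩ B) = {1, 2, 3, 4, 5, 6, 7, 8, 10, 11, 12, 13, 14, 16, 17, 18}
A' = {3, 6, 10, 11, 13, 16}, B' = {1, 2, 3, 4, 5, 6, 7, 8, 10, 11, 12, 14, 16, 17, 18}
Claimed RHS: A' ∪ B' = {1, 2, 3, 4, 5, 6, 7, 8, 10, 11, 12, 13, 14, 16, 17, 18}
Identity is VALID: LHS = RHS = {1, 2, 3, 4, 5, 6, 7, 8, 10, 11, 12, 13, 14, 16, 17, 18} ✓

Identity is valid. (A ∩ B)' = A' ∪ B' = {1, 2, 3, 4, 5, 6, 7, 8, 10, 11, 12, 13, 14, 16, 17, 18}


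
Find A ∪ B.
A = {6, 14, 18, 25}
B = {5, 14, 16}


A ∪ B = all elements in A or B (or both)
A = {6, 14, 18, 25}
B = {5, 14, 16}
A ∪ B = {5, 6, 14, 16, 18, 25}

A ∪ B = {5, 6, 14, 16, 18, 25}


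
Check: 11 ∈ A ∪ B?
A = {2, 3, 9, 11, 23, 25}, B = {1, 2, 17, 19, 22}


A = {2, 3, 9, 11, 23, 25}, B = {1, 2, 17, 19, 22}
A ∪ B = all elements in A or B
A ∪ B = {1, 2, 3, 9, 11, 17, 19, 22, 23, 25}
Checking if 11 ∈ A ∪ B
11 is in A ∪ B → True

11 ∈ A ∪ B


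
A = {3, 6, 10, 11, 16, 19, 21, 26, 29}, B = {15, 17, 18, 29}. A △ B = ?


A △ B = (A \ B) ∪ (B \ A) = elements in exactly one of A or B
A \ B = {3, 6, 10, 11, 16, 19, 21, 26}
B \ A = {15, 17, 18}
A △ B = {3, 6, 10, 11, 15, 16, 17, 18, 19, 21, 26}

A △ B = {3, 6, 10, 11, 15, 16, 17, 18, 19, 21, 26}


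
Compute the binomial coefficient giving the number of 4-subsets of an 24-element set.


C(n,k) = n! / (k!(n-k)!)
C(24,4) = 24! / (4!20!)
= 10626

C(24,4) = 10626


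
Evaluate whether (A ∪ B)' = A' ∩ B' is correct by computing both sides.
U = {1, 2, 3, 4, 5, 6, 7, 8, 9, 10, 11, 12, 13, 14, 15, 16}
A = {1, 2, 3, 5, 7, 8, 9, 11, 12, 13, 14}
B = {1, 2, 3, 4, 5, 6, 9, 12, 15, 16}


LHS: A ∪ B = {1, 2, 3, 4, 5, 6, 7, 8, 9, 11, 12, 13, 14, 15, 16}
(A ∪ B)' = U \ (A ∪ B) = {10}
A' = {4, 6, 10, 15, 16}, B' = {7, 8, 10, 11, 13, 14}
Claimed RHS: A' ∩ B' = {10}
Identity is VALID: LHS = RHS = {10} ✓

Identity is valid. (A ∪ B)' = A' ∩ B' = {10}


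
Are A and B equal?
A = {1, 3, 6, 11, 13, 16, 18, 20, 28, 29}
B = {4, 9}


Two sets are equal iff they have exactly the same elements.
A = {1, 3, 6, 11, 13, 16, 18, 20, 28, 29}
B = {4, 9}
Differences: {1, 3, 4, 6, 9, 11, 13, 16, 18, 20, 28, 29}
A ≠ B

No, A ≠ B


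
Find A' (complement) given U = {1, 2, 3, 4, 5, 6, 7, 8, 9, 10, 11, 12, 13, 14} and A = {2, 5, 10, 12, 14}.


Aᶜ = U \ A = elements in U but not in A
U = {1, 2, 3, 4, 5, 6, 7, 8, 9, 10, 11, 12, 13, 14}
A = {2, 5, 10, 12, 14}
Aᶜ = {1, 3, 4, 6, 7, 8, 9, 11, 13}

Aᶜ = {1, 3, 4, 6, 7, 8, 9, 11, 13}


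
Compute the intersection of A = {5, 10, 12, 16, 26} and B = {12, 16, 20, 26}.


A ∩ B = elements in both A and B
A = {5, 10, 12, 16, 26}
B = {12, 16, 20, 26}
A ∩ B = {12, 16, 26}

A ∩ B = {12, 16, 26}


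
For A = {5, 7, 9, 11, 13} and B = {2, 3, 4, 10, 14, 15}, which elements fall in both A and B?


A = {5, 7, 9, 11, 13}
B = {2, 3, 4, 10, 14, 15}
Region: in both A and B
Elements: ∅

Elements in both A and B: ∅


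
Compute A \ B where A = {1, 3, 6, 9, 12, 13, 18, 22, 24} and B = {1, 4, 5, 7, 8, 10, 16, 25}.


A \ B = elements in A but not in B
A = {1, 3, 6, 9, 12, 13, 18, 22, 24}
B = {1, 4, 5, 7, 8, 10, 16, 25}
Remove from A any elements in B
A \ B = {3, 6, 9, 12, 13, 18, 22, 24}

A \ B = {3, 6, 9, 12, 13, 18, 22, 24}


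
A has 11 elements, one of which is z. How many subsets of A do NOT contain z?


Subsets of A avoiding z are subsets of A \ {z}, which has 10 elements.
Count = 2^(n-1) = 2^10
= 1024

Number of subsets avoiding z = 1024


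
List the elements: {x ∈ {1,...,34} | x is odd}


Checking each candidate:
Condition: odd numbers in {1,...,34}
Result = {1, 3, 5, 7, 9, 11, 13, 15, 17, 19, 21, 23, 25, 27, 29, 31, 33}

{1, 3, 5, 7, 9, 11, 13, 15, 17, 19, 21, 23, 25, 27, 29, 31, 33}


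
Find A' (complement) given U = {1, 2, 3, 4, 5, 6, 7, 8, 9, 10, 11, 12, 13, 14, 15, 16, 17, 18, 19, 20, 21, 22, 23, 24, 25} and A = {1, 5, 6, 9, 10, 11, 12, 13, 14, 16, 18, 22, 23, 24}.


Aᶜ = U \ A = elements in U but not in A
U = {1, 2, 3, 4, 5, 6, 7, 8, 9, 10, 11, 12, 13, 14, 15, 16, 17, 18, 19, 20, 21, 22, 23, 24, 25}
A = {1, 5, 6, 9, 10, 11, 12, 13, 14, 16, 18, 22, 23, 24}
Aᶜ = {2, 3, 4, 7, 8, 15, 17, 19, 20, 21, 25}

Aᶜ = {2, 3, 4, 7, 8, 15, 17, 19, 20, 21, 25}


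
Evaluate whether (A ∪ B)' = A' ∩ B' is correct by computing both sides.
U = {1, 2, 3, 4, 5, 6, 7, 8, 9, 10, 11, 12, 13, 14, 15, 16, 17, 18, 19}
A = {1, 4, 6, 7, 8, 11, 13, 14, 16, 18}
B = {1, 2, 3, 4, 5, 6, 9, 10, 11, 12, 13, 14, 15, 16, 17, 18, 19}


LHS: A ∪ B = {1, 2, 3, 4, 5, 6, 7, 8, 9, 10, 11, 12, 13, 14, 15, 16, 17, 18, 19}
(A ∪ B)' = U \ (A ∪ B) = ∅
A' = {2, 3, 5, 9, 10, 12, 15, 17, 19}, B' = {7, 8}
Claimed RHS: A' ∩ B' = ∅
Identity is VALID: LHS = RHS = ∅ ✓

Identity is valid. (A ∪ B)' = A' ∩ B' = ∅


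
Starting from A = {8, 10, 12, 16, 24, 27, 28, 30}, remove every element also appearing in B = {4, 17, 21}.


A \ B = elements in A but not in B
A = {8, 10, 12, 16, 24, 27, 28, 30}
B = {4, 17, 21}
Remove from A any elements in B
A \ B = {8, 10, 12, 16, 24, 27, 28, 30}

A \ B = {8, 10, 12, 16, 24, 27, 28, 30}


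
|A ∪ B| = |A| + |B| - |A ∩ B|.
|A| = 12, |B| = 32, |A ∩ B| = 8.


|A ∪ B| = |A| + |B| - |A ∩ B|
= 12 + 32 - 8
= 36

|A ∪ B| = 36


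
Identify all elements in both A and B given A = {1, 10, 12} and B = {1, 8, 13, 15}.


A = {1, 10, 12}
B = {1, 8, 13, 15}
Region: in both A and B
Elements: {1}

Elements in both A and B: {1}


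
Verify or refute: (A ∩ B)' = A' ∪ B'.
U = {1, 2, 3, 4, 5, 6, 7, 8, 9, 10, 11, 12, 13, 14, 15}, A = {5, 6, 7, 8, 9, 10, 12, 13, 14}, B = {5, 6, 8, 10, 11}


LHS: A ∩ B = {5, 6, 8, 10}
(A ∩ B)' = U \ (A ∩ B) = {1, 2, 3, 4, 7, 9, 11, 12, 13, 14, 15}
A' = {1, 2, 3, 4, 11, 15}, B' = {1, 2, 3, 4, 7, 9, 12, 13, 14, 15}
Claimed RHS: A' ∪ B' = {1, 2, 3, 4, 7, 9, 11, 12, 13, 14, 15}
Identity is VALID: LHS = RHS = {1, 2, 3, 4, 7, 9, 11, 12, 13, 14, 15} ✓

Identity is valid. (A ∩ B)' = A' ∪ B' = {1, 2, 3, 4, 7, 9, 11, 12, 13, 14, 15}


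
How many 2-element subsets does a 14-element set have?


C(n,k) = n! / (k!(n-k)!)
C(14,2) = 14! / (2!12!)
= 91

C(14,2) = 91


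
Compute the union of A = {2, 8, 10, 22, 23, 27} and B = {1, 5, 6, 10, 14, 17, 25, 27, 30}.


A ∪ B = all elements in A or B (or both)
A = {2, 8, 10, 22, 23, 27}
B = {1, 5, 6, 10, 14, 17, 25, 27, 30}
A ∪ B = {1, 2, 5, 6, 8, 10, 14, 17, 22, 23, 25, 27, 30}

A ∪ B = {1, 2, 5, 6, 8, 10, 14, 17, 22, 23, 25, 27, 30}


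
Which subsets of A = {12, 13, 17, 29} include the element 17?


A subset of A contains 17 iff the remaining 3 elements form any subset of A \ {17}.
Count: 2^(n-1) = 2^3 = 8
Subsets containing 17: {17}, {12, 17}, {13, 17}, {17, 29}, {12, 13, 17}, {12, 17, 29}, {13, 17, 29}, {12, 13, 17, 29}

Subsets containing 17 (8 total): {17}, {12, 17}, {13, 17}, {17, 29}, {12, 13, 17}, {12, 17, 29}, {13, 17, 29}, {12, 13, 17, 29}


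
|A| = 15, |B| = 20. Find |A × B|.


|A × B| = |A| × |B|
= 15 × 20
= 300

|A × B| = 300
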